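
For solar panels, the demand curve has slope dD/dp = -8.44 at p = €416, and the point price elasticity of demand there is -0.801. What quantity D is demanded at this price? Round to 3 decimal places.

Ed = (dD/dp)·(p/D) ⇒ D = (dD/dp)·p/Ed = (-8.44)·416/(-0.801) = 4383.32084…

4383.321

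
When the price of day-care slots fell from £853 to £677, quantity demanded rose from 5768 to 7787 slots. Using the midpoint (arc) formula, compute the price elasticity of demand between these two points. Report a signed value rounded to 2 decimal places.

-1.29

%ΔQ = (7787 − 5768) / [(5768 + 7787)/2] = 2019/6777.5 = 0.297897…
%ΔP = (677 − 853) / [(853 + 677)/2] = -176/765 = -0.230065…
Arc Ed = %ΔQ / %ΔP = (2019/6777.5) / (-176/765) = -1.2948…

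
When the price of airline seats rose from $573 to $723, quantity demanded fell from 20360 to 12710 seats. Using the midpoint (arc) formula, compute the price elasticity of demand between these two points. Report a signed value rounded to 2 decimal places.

%ΔQ = (12710 − 20360) / [(20360 + 12710)/2] = -7650/16535 = -0.462654…
%ΔP = (723 − 573) / [(573 + 723)/2] = 150/648 = 0.231481…
Arc Ed = %ΔQ / %ΔP = (-7650/16535) / (150/648) = -1.9986…

-2.00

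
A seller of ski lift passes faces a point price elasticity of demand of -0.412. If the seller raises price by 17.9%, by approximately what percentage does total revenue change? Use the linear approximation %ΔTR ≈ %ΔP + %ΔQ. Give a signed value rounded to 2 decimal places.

+10.53%

%ΔQ ≈ Ed × %ΔP = (-0.412) × (+17.9%) = -7.3748%
%ΔTR ≈ %ΔP + %ΔQ = (+17.9%) + (-7.3748%) = +10.5252%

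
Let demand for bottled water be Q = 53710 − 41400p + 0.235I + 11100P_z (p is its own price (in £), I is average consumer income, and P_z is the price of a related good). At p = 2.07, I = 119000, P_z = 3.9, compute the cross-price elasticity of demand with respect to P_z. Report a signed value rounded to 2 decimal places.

At the given values, Q = 53710 − 41400(2.07) + 0.235(119000) + 11100(3.9) = 39267.
∂Q/∂P_z = 11100.
E = (11100) × (3.9/39267) = 1.1024…

1.10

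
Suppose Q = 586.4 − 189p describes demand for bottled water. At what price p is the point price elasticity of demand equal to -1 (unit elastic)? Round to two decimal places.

Ed = −189p/(586.4 − 189p). Set this equal to -1:
189p = 1·(586.4 − 189p) ⇒ 189p(1 + 1) = 1·586.4
p = 1·586.4 / (189·2) = 1.5513…

1.55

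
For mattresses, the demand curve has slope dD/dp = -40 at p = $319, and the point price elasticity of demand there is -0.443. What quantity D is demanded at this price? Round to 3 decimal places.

28803.612

Ed = (dD/dp)·(p/D) ⇒ D = (dD/dp)·p/Ed = (-40)·319/(-0.443) = 28803.61173…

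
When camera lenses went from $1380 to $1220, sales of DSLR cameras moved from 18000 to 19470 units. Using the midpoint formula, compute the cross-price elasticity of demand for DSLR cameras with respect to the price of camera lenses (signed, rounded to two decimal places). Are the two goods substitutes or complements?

-0.64; complements

%ΔQ_{DSLR cameras} = (19470 − 18000)/avg = 1470/18735 = 0.078462…
%ΔP_{camera lenses} = (1220 − 1380)/avg = -160/1300 = -0.123076…
E_cross = (1470/18735) / (-160/1300) = -0.6375…
E_cross < 0 ⇒ the goods are complements.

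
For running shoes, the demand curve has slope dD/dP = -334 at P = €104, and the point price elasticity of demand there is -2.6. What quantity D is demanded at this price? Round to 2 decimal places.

13360.00

Ed = (dD/dP)·(P/D) ⇒ D = (dD/dP)·P/Ed = (-334)·104/(-2.6) = 13360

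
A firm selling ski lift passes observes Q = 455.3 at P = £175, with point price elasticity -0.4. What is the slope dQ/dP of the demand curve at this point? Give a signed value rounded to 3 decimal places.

Ed = (dQ/dP)·(P/Q) ⇒ dQ/dP = Ed·Q/P = (-0.4)·455.3/175 = -1.04068…

-1.041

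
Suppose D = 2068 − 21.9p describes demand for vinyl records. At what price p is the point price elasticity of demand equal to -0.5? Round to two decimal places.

31.48

Ed = −21.9p/(2068 − 21.9p). Set this equal to -0.5:
21.9p = 0.5·(2068 − 21.9p) ⇒ 21.9p(1 + 0.5) = 0.5·2068
p = 0.5·2068 / (21.9·1.5) = 31.4764…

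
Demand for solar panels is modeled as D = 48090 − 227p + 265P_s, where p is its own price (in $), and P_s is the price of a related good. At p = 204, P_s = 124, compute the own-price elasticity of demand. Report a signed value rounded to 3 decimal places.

-1.337

At the given values, D = 48090 − 227(204) + 265(124) = 34642.
∂D/∂p = −227.
E = (-227) × (204/34642) = -1.33675…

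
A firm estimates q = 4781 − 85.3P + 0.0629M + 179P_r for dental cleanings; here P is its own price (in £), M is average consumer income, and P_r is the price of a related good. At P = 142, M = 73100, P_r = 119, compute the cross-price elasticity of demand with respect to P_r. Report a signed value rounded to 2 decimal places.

1.15

At the given values, q = 4781 − 85.3(142) + 0.0629(73100) + 179(119) = 18567.39.
∂q/∂P_r = 179.
E = (179) × (119/18567.39) = 1.1472…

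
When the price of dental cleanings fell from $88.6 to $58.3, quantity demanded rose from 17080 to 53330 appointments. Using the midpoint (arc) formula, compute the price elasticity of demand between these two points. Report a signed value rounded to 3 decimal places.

-2.496

%ΔQ = (53330 − 17080) / [(17080 + 53330)/2] = 36250/35205 = 1.029683…
%ΔP = (58.3 − 88.6) / [(88.6 + 58.3)/2] = -30.3/73.45 = -0.412525…
Arc Ed = %ΔQ / %ΔP = (36250/35205) / (-30.3/73.45) = -2.49604…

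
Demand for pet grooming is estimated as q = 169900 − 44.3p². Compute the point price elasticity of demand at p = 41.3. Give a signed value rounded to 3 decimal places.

-1.602

dq/dp = −2·44.3·p = -3659.18. At p = 41.3, q = 94337.933.
Ed = (dq/dp)·(p/q) = (-3659.18) × (41.3/94337.933) = -1.60194…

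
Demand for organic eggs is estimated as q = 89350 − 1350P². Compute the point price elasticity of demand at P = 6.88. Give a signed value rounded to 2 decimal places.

-5.02

dq/dP = −2·1350·P = -18576. At P = 6.88, q = 25448.56.
Ed = (dq/dP)·(P/q) = (-18576) × (6.88/25448.56) = -5.0220…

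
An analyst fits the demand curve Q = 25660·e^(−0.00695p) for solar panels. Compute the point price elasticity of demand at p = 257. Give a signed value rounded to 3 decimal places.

-1.786

dQ/dp = −0.00695·Q = -29.89. At p = 257, Q = 4300.72.
Ed = (dQ/dp)·(p/Q) = (-29.89) × (257/4300.72) = -1.78615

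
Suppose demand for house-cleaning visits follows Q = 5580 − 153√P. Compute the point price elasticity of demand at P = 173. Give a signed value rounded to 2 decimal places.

dQ/dP = −153/(2√P) = -5.81619. At P = 173, Q = 3567.6.
Ed = (dQ/dP)·(P/Q) = (-5.81619) × (173/3567.6) = -0.2820…

-0.28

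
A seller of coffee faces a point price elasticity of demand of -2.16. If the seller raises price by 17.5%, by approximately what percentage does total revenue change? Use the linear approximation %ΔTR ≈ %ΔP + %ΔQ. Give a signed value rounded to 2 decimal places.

-20.30%

%ΔQ ≈ Ed × %ΔP = (-2.16) × (+17.5%) = -37.8000%
%ΔTR ≈ %ΔP + %ΔQ = (+17.5%) + (-37.8000%) = -20.3000%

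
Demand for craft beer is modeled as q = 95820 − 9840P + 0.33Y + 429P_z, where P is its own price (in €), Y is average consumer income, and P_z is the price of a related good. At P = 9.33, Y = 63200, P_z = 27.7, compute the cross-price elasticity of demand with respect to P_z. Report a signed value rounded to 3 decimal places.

At the given values, q = 95820 − 9840(9.33) + 0.33(63200) + 429(27.7) = 36752.1.
∂q/∂P_z = 429.
E = (429) × (27.7/36752.1) = 0.32333…

0.323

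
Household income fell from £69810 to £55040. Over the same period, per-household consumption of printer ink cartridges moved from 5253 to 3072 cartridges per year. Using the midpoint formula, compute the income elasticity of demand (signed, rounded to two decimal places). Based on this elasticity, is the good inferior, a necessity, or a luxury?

2.21; luxury

%ΔQ = (3072 − 5253)/[( 5253 + 3072)/2] = -2181/4162.5 = -0.523963…
%ΔIncome = (55040 − 69810)/[( 69810 + 55040)/2] = -14770/62425 = -0.236603…
E_income = (-2181/4162.5) / (-14770/62425) = 2.2145…
E_income > 1 ⇒ normal good, luxury.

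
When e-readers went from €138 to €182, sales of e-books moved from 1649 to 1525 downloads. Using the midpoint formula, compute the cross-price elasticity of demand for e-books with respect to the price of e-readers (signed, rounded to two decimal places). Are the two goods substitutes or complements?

-0.28; complements

%ΔQ_{e-books} = (1525 − 1649)/avg = -124/1587 = -0.078134…
%ΔP_{e-readers} = (182 − 138)/avg = 44/160 = 0.275
E_cross = (-124/1587) / (44/160) = -0.2841…
E_cross < 0 ⇒ the goods are complements.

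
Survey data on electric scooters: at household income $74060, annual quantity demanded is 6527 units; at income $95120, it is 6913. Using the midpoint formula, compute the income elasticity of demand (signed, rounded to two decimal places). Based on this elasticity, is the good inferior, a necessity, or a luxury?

0.23; necessity

%ΔQ = (6913 − 6527)/[( 6527 + 6913)/2] = 386/6720 = 0.057440…
%ΔIncome = (95120 − 74060)/[( 74060 + 95120)/2] = 21060/84590 = 0.248965…
E_income = (386/6720) / (21060/84590) = 0.2307…
0 < E_income < 1 ⇒ normal good, necessity.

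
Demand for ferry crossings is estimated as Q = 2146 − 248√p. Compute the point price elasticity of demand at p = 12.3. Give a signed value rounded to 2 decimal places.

-0.34

dQ/dp = −248/(2√p) = -35.3565. At p = 12.3, Q = 1276.23.
Ed = (dQ/dp)·(p/Q) = (-35.3565) × (12.3/1276.23) = -0.3407…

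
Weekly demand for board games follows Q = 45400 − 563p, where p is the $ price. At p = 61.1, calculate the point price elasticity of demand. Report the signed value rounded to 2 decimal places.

-3.13

dQ/dp = −563. At p = 61.1, Q = 45400 − 563(61.1) = 11000.7.
Ed = (dQ/dp)·(p/Q) = −563 × (61.1/11000.7) = -3.1270…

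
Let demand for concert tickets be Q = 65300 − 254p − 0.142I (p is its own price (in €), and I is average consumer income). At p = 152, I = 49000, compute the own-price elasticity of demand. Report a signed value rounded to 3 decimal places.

At the given values, Q = 65300 − 254(152) − 0.142(49000) = 19734.
∂Q/∂p = −254.
E = (-254) × (152/19734) = -1.95642…

-1.956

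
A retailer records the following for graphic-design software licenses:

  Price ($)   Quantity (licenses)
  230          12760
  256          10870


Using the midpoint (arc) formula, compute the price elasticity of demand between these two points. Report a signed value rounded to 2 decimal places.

%ΔQ = (10870 − 12760) / [(12760 + 10870)/2] = -1890/11815 = -0.159966…
%ΔP = (256 − 230) / [(230 + 256)/2] = 26/243 = 0.106995…
Arc Ed = %ΔQ / %ΔP = (-1890/11815) / (26/243) = -1.4950…

-1.50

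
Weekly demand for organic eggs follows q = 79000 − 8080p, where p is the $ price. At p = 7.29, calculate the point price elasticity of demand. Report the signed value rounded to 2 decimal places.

-2.93

dq/dp = −8080. At p = 7.29, q = 79000 − 8080(7.29) = 20096.8.
Ed = (dq/dp)·(p/q) = −8080 × (7.29/20096.8) = -2.9309…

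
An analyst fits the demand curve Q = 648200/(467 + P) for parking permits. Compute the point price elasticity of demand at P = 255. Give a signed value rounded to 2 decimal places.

dQ/dP = −648200/(467 + P)² = -1.24347. At P = 255, Q = 897.784.
Ed = (dQ/dP)·(P/Q) = (-1.24347) × (255/897.784) = -0.3531…

-0.35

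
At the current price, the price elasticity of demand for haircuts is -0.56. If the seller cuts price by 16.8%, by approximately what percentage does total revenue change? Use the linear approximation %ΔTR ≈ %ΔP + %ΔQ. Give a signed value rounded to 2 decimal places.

%ΔQ ≈ Ed × %ΔP = (-0.56) × (-16.8%) = +9.4080%
%ΔTR ≈ %ΔP + %ΔQ = (-16.8%) + (+9.4080%) = -7.3920%

-7.39%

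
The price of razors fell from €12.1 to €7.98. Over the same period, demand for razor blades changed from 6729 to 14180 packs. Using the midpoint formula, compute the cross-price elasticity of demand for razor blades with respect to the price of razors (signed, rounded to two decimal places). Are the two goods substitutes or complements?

%ΔQ_{razor blades} = (14180 − 6729)/avg = 7451/10454.5 = 0.712707…
%ΔP_{razors} = (7.98 − 12.1)/avg = -4.12/10.04 = -0.410358…
E_cross = (7451/10454.5) / (-4.12/10.04) = -1.7367…
E_cross < 0 ⇒ the goods are complements.

-1.74; complements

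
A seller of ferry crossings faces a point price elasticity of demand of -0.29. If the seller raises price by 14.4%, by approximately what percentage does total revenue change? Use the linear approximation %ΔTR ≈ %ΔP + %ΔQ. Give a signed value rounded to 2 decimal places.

+10.22%

%ΔQ ≈ Ed × %ΔP = (-0.29) × (+14.4%) = -4.1760%
%ΔTR ≈ %ΔP + %ΔQ = (+14.4%) + (-4.1760%) = +10.2240%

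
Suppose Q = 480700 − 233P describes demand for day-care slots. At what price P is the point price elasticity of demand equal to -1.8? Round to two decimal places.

Ed = −233P/(480700 − 233P). Set this equal to -1.8:
233P = 1.8·(480700 − 233P) ⇒ 233P(1 + 1.8) = 1.8·480700
P = 1.8·480700 / (233·2.8) = 1326.2722…

1326.27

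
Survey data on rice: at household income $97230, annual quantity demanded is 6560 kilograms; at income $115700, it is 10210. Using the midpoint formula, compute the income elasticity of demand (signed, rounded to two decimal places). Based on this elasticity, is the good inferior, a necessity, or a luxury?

%ΔQ = (10210 − 6560)/[( 6560 + 10210)/2] = 3650/8385 = 0.435301…
%ΔIncome = (115700 − 97230)/[( 97230 + 115700)/2] = 18470/106465 = 0.173484…
E_income = (3650/8385) / (18470/106465) = 2.5091…
E_income > 1 ⇒ normal good, luxury.

2.51; luxury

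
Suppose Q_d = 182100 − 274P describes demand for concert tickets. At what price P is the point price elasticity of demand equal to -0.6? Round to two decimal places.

Ed = −274P/(182100 − 274P). Set this equal to -0.6:
274P = 0.6·(182100 − 274P) ⇒ 274P(1 + 0.6) = 0.6·182100
P = 0.6·182100 / (274·1.6) = 249.2244…

249.22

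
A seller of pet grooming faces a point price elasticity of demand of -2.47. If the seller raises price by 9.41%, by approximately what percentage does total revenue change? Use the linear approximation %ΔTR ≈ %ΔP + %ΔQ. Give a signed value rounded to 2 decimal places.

%ΔQ ≈ Ed × %ΔP = (-2.47) × (+9.41%) = -23.2427%
%ΔTR ≈ %ΔP + %ΔQ = (+9.41%) + (-23.2427%) = -13.8327%

-13.83%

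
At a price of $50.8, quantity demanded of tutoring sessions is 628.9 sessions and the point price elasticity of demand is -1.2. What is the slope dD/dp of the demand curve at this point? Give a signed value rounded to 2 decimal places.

-14.86

Ed = (dD/dp)·(p/D) ⇒ dD/dp = Ed·D/p = (-1.2)·628.9/50.8 = -14.8559…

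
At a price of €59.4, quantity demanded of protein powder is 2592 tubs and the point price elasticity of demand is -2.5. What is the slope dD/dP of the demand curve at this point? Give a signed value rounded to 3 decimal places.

Ed = (dD/dP)·(P/D) ⇒ dD/dP = Ed·D/P = (-2.5)·2592/59.4 = -109.09090…

-109.091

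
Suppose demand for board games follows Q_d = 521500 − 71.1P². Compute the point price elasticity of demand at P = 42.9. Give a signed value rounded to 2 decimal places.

dQ_d/dP = −2·71.1·P = -6100.38. At P = 42.9, Q_d = 390646.849.
Ed = (dQ_d/dP)·(P/Q_d) = (-6100.38) × (42.9/390646.849) = -0.6699…

-0.67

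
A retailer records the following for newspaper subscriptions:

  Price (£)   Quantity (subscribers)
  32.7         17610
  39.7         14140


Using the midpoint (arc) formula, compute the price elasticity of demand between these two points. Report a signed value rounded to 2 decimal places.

-1.13

%ΔQ = (14140 − 17610) / [(17610 + 14140)/2] = -3470/15875 = -0.218582…
%ΔP = (39.7 − 32.7) / [(32.7 + 39.7)/2] = 7/36.2 = 0.193370…
Arc Ed = %ΔQ / %ΔP = (-3470/15875) / (7/36.2) = -1.1303…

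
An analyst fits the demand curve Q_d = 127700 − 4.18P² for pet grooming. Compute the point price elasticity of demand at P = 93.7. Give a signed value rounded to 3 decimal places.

-0.807

dQ_d/dP = −2·4.18·P = -783.332. At P = 93.7, Q_d = 91000.8958.
Ed = (dQ_d/dP)·(P/Q_d) = (-783.332) × (93.7/91000.8958) = -0.80656…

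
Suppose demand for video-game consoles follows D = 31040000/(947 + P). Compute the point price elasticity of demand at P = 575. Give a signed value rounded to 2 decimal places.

-0.38

dD/dP = −31040000/(947 + P)² = -13.3996. At P = 575, D = 20394.2.
Ed = (dD/dP)·(P/D) = (-13.3996) × (575/20394.2) = -0.3777…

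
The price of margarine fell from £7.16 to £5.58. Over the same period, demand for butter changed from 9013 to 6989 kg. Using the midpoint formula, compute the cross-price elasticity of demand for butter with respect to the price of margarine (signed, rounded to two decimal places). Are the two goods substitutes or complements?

1.02; substitutes

%ΔQ_{butter} = (6989 − 9013)/avg = -2024/8001 = -0.252968…
%ΔP_{margarine} = (5.58 − 7.16)/avg = -1.58/6.37 = -0.248037…
E_cross = (-2024/8001) / (-1.58/6.37) = 1.0198…
E_cross > 0 ⇒ the goods are substitutes.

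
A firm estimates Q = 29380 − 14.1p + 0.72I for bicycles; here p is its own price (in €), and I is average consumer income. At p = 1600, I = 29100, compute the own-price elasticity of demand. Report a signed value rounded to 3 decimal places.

-0.812

At the given values, Q = 29380 − 14.1(1600) + 0.72(29100) = 27772.
∂Q/∂p = −14.1.
E = (-14.1) × (1600/27772) = -0.81232…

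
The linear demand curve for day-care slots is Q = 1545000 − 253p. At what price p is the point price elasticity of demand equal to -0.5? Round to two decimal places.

Ed = −253p/(1545000 − 253p). Set this equal to -0.5:
253p = 0.5·(1545000 − 253p) ⇒ 253p(1 + 0.5) = 0.5·1545000
p = 0.5·1545000 / (253·1.5) = 2035.5731…

2035.57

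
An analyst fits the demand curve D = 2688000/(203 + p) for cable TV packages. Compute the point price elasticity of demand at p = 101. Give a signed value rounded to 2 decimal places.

dD/dp = −2688000/(203 + p)² = -29.0859. At p = 101, D = 8842.11.
Ed = (dD/dp)·(p/D) = (-29.0859) × (101/8842.11) = -0.3322…

-0.33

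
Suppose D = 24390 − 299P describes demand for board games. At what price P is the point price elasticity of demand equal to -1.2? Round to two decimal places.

Ed = −299P/(24390 − 299P). Set this equal to -1.2:
299P = 1.2·(24390 − 299P) ⇒ 299P(1 + 1.2) = 1.2·24390
P = 1.2·24390 / (299·2.2) = 44.4937…

44.49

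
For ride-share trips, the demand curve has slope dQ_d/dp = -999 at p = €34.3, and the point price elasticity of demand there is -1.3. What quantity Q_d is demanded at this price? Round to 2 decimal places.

26358.23

Ed = (dQ_d/dp)·(p/Q_d) ⇒ Q_d = (dQ_d/dp)·p/Ed = (-999)·34.3/(-1.3) = 26358.2307…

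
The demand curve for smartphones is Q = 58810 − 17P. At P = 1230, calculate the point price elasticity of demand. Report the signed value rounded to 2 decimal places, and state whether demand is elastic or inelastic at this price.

dQ/dP = −17. At P = 1230, Q = 58810 − 17(1230) = 37900.
Ed = (dQ/dP)·(P/Q) = −17 × (1230/37900) = -0.5517…
|Ed| = 0.55 < 1, so demand is inelastic.

-0.55; inelastic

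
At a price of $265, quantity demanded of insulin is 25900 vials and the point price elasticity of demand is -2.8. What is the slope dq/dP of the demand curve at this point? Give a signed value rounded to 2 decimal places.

-273.66

Ed = (dq/dP)·(P/q) ⇒ dq/dP = Ed·q/P = (-2.8)·25900/265 = -273.6603…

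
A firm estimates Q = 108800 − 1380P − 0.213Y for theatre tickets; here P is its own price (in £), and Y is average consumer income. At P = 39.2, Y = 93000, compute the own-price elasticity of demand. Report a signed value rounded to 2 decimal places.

At the given values, Q = 108800 − 1380(39.2) − 0.213(93000) = 34895.
∂Q/∂P = −1380.
E = (-1380) × (39.2/34895) = -1.5502…

-1.55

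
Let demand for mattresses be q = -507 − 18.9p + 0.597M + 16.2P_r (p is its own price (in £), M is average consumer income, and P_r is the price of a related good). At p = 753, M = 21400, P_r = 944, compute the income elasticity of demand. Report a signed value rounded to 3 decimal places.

0.958

At the given values, q = -507 − 18.9(753) + 0.597(21400) + 16.2(944) = 13329.9.
∂q/∂M = 0.597.
E = (0.597) × (21400/13329.9) = 0.95843…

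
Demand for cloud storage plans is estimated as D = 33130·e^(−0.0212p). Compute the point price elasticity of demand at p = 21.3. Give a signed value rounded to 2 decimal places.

-0.45

dD/dp = −0.0212·D = -447.144. At p = 21.3, D = 21091.7.
Ed = (dD/dp)·(p/D) = (-447.144) × (21.3/21091.7) = -0.4515…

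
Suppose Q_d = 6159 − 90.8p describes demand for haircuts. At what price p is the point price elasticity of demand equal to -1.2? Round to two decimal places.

37.00

Ed = −90.8p/(6159 − 90.8p). Set this equal to -1.2:
90.8p = 1.2·(6159 − 90.8p) ⇒ 90.8p(1 + 1.2) = 1.2·6159
p = 1.2·6159 / (90.8·2.2) = 36.9983…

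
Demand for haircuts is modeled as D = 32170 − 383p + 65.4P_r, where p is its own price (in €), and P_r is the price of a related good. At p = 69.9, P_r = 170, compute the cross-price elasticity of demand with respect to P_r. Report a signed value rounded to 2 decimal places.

0.67

At the given values, D = 32170 − 383(69.9) + 65.4(170) = 16516.3.
∂D/∂P_r = 65.4.
E = (65.4) × (170/16516.3) = 0.6731…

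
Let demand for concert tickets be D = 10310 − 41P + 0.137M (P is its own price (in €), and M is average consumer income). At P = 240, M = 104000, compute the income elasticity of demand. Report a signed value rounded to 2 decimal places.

At the given values, D = 10310 − 41(240) + 0.137(104000) = 14718.
∂D/∂M = 0.137.
E = (0.137) × (104000/14718) = 0.9680…

0.97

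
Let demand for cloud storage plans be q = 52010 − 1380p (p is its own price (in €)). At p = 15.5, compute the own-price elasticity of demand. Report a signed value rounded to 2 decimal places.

-0.70

At the given values, q = 52010 − 1380(15.5) = 30620.
∂q/∂p = −1380.
E = (-1380) × (15.5/30620) = -0.6985…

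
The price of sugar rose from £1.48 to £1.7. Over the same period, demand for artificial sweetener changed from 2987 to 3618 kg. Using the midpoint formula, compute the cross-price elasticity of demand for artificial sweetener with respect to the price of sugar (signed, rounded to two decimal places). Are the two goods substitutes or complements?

%ΔQ_{artificial sweetener} = (3618 − 2987)/avg = 631/3302.5 = 0.191067…
%ΔP_{sugar} = (1.7 − 1.48)/avg = 0.22/1.59 = 0.138364…
E_cross = (631/3302.5) / (0.22/1.59) = 1.3808…
E_cross > 0 ⇒ the goods are substitutes.

1.38; substitutes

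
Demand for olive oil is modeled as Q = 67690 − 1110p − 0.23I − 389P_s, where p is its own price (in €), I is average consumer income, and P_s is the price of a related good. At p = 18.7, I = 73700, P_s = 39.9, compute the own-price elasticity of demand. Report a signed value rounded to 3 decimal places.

-1.435

At the given values, Q = 67690 − 1110(18.7) − 0.23(73700) − 389(39.9) = 14460.9.
∂Q/∂p = −1110.
E = (-1110) × (18.7/14460.9) = -1.43538…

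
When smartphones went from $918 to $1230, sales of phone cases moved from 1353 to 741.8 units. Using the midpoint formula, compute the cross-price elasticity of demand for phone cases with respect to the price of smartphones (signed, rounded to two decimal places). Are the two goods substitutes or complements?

-2.01; complements

%ΔQ_{phone cases} = (741.8 − 1353)/avg = -611.2/1047.4 = -0.583540…
%ΔP_{smartphones} = (1230 − 918)/avg = 312/1074 = 0.290502…
E_cross = (-611.2/1047.4) / (312/1074) = -2.0087…
E_cross < 0 ⇒ the goods are complements.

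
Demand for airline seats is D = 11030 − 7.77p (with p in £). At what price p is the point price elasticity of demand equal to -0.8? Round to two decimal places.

Ed = −7.77p/(11030 − 7.77p). Set this equal to -0.8:
7.77p = 0.8·(11030 − 7.77p) ⇒ 7.77p(1 + 0.8) = 0.8·11030
p = 0.8·11030 / (7.77·1.8) = 630.9166…

630.92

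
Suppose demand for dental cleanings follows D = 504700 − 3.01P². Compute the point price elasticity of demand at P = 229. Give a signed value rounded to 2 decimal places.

dD/dP = −2·3.01·P = -1378.58. At P = 229, D = 346852.59.
Ed = (dD/dP)·(P/D) = (-1378.58) × (229/346852.59) = -0.9101…

-0.91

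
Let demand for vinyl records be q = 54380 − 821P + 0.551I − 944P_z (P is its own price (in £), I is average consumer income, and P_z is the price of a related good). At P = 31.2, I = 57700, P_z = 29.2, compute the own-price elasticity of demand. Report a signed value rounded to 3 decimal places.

At the given values, q = 54380 − 821(31.2) + 0.551(57700) − 944(29.2) = 32992.7.
∂q/∂P = −821.
E = (-821) × (31.2/32992.7) = -0.77638…

-0.776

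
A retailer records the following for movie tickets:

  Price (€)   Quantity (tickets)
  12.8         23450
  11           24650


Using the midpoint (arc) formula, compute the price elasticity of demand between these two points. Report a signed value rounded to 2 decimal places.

-0.33

%ΔQ = (24650 − 23450) / [(23450 + 24650)/2] = 1200/24050 = 0.049896…
%ΔP = (11 − 12.8) / [(12.8 + 11)/2] = -1.8/11.9 = -0.151260…
Arc Ed = %ΔQ / %ΔP = (1200/24050) / (-1.8/11.9) = -0.3298…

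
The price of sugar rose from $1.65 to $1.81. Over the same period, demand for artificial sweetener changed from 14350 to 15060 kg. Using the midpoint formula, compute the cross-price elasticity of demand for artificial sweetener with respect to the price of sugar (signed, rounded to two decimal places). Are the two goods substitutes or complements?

0.52; substitutes

%ΔQ_{artificial sweetener} = (15060 − 14350)/avg = 710/14705 = 0.048282…
%ΔP_{sugar} = (1.81 − 1.65)/avg = 0.16/1.73 = 0.092485…
E_cross = (710/14705) / (0.16/1.73) = 0.5220…
E_cross > 0 ⇒ the goods are substitutes.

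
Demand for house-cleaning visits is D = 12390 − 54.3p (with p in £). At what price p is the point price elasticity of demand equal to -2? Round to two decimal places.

152.12

Ed = −54.3p/(12390 − 54.3p). Set this equal to -2:
54.3p = 2·(12390 − 54.3p) ⇒ 54.3p(1 + 2) = 2·12390
p = 2·12390 / (54.3·3) = 152.1178…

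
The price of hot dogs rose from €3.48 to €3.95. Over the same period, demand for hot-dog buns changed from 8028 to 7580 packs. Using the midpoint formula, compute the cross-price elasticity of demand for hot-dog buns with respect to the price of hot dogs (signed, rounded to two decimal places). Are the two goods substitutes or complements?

-0.45; complements

%ΔQ_{hot-dog buns} = (7580 − 8028)/avg = -448/7804 = -0.057406…
%ΔP_{hot dogs} = (3.95 − 3.48)/avg = 0.47/3.715 = 0.126514…
E_cross = (-448/7804) / (0.47/3.715) = -0.4537…
E_cross < 0 ⇒ the goods are complements.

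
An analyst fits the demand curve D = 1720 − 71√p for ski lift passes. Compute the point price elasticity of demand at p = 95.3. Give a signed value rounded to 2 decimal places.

dD/dp = −71/(2√p) = -3.63649. At p = 95.3, D = 1026.89.
Ed = (dD/dp)·(p/D) = (-3.63649) × (95.3/1026.89) = -0.3374…

-0.34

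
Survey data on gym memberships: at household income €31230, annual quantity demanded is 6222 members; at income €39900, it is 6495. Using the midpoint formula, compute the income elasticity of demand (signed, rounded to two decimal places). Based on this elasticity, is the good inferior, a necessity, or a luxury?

%ΔQ = (6495 − 6222)/[( 6222 + 6495)/2] = 273/6358.5 = 0.042934…
%ΔIncome = (39900 − 31230)/[( 31230 + 39900)/2] = 8670/35565 = 0.243778…
E_income = (273/6358.5) / (8670/35565) = 0.1761…
0 < E_income < 1 ⇒ normal good, necessity.

0.18; necessity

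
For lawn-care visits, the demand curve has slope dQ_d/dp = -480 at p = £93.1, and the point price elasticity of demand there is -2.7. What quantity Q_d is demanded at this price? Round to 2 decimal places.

Ed = (dQ_d/dp)·(p/Q_d) ⇒ Q_d = (dQ_d/dp)·p/Ed = (-480)·93.1/(-2.7) = 16551.1111…

16551.11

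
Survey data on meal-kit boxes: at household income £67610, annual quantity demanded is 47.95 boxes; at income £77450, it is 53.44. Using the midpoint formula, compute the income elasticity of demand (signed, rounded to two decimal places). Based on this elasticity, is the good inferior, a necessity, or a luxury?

%ΔQ = (53.44 − 47.95)/[( 47.95 + 53.44)/2] = 5.49/50.695 = 0.108294…
%ΔIncome = (77450 − 67610)/[( 67610 + 77450)/2] = 9840/72530 = 0.135667…
E_income = (5.49/50.695) / (9840/72530) = 0.7982…
0 < E_income < 1 ⇒ normal good, necessity.

0.80; necessity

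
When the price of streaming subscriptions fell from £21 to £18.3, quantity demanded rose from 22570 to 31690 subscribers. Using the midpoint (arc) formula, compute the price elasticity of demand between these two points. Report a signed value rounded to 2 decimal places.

%ΔQ = (31690 − 22570) / [(22570 + 31690)/2] = 9120/27130 = 0.336159…
%ΔP = (18.3 − 21) / [(21 + 18.3)/2] = -2.7/19.65 = -0.137404…
Arc Ed = %ΔQ / %ΔP = (9120/27130) / (-2.7/19.65) = -2.4464…

-2.45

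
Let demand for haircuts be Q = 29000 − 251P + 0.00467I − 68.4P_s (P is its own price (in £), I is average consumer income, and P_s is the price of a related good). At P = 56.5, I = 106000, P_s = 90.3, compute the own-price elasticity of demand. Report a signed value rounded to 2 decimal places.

-1.55

At the given values, Q = 29000 − 251(56.5) + 0.00467(106000) − 68.4(90.3) = 9137.
∂Q/∂P = −251.
E = (-251) × (56.5/9137) = -1.5520…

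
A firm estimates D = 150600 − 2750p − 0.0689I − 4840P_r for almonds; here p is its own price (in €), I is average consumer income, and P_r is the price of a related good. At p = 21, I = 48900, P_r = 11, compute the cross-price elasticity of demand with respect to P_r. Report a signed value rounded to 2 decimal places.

-1.47

At the given values, D = 150600 − 2750(21) − 0.0689(48900) − 4840(11) = 36240.79.
∂D/∂P_r = -4840.
E = (-4840) × (11/36240.79) = -1.4690…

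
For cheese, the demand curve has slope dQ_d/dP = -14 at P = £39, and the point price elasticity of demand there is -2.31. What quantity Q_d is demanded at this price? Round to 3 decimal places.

Ed = (dQ_d/dP)·(P/Q_d) ⇒ Q_d = (dQ_d/dP)·P/Ed = (-14)·39/(-2.31) = 236.36363…

236.364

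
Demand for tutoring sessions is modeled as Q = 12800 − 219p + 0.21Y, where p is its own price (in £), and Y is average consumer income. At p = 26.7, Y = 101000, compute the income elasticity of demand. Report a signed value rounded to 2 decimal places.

0.75

At the given values, Q = 12800 − 219(26.7) + 0.21(101000) = 28162.7.
∂Q/∂Y = 0.21.
E = (0.21) × (101000/28162.7) = 0.7531…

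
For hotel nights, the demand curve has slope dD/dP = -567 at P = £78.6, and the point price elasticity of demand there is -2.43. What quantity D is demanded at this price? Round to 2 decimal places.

18340.00

Ed = (dD/dP)·(P/D) ⇒ D = (dD/dP)·P/Ed = (-567)·78.6/(-2.43) = 18340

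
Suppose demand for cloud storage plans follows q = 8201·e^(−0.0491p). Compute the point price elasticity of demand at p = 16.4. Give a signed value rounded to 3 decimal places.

-0.805

dq/dp = −0.0491·q = -179.985. At p = 16.4, q = 3665.69.
Ed = (dq/dp)·(p/q) = (-179.985) × (16.4/3665.69) = -0.80524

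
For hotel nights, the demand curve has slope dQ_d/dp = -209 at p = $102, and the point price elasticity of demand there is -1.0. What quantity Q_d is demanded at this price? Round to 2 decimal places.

Ed = (dQ_d/dp)·(p/Q_d) ⇒ Q_d = (dQ_d/dp)·p/Ed = (-209)·102/(-1.0) = 21318

21318.00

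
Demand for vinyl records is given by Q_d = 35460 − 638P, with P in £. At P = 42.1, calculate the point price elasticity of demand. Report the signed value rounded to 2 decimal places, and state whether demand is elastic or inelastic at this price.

dQ_d/dP = −638. At P = 42.1, Q_d = 35460 − 638(42.1) = 8600.2.
Ed = (dQ_d/dP)·(P/Q_d) = −638 × (42.1/8600.2) = -3.1231…
|Ed| = 3.12 > 1, so demand is elastic.

-3.12; elastic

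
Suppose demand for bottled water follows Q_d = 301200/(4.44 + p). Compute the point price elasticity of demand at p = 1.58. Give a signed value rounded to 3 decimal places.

dQ_d/dp = −301200/(4.44 + p)² = -8311.17. At p = 1.58, Q_d = 50033.2.
Ed = (dQ_d/dp)·(p/Q_d) = (-8311.17) × (1.58/50033.2) = -0.26245…

-0.262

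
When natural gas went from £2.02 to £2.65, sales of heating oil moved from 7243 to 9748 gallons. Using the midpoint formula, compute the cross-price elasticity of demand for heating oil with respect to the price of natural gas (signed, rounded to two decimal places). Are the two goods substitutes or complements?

%ΔQ_{heating oil} = (9748 − 7243)/avg = 2505/8495.5 = 0.294861…
%ΔP_{natural gas} = (2.65 − 2.02)/avg = 0.63/2.335 = 0.269807…
E_cross = (2505/8495.5) / (0.63/2.335) = 1.0928…
E_cross > 0 ⇒ the goods are substitutes.

1.09; substitutes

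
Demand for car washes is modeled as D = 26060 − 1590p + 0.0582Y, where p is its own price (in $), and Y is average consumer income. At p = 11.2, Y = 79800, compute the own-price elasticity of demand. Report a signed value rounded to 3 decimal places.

-1.381

At the given values, D = 26060 − 1590(11.2) + 0.0582(79800) = 12896.36.
∂D/∂p = −1590.
E = (-1590) × (11.2/12896.36) = -1.38085…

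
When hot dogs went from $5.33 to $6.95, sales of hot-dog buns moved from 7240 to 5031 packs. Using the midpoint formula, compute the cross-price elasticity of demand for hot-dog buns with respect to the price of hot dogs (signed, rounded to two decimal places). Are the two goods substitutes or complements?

-1.36; complements

%ΔQ_{hot-dog buns} = (5031 − 7240)/avg = -2209/6135.5 = -0.360035…
%ΔP_{hot dogs} = (6.95 − 5.33)/avg = 1.62/6.14 = 0.263843…
E_cross = (-2209/6135.5) / (1.62/6.14) = -1.3645…
E_cross < 0 ⇒ the goods are complements.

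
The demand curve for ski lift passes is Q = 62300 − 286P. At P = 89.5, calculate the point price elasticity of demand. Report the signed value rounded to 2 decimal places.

dQ/dP = −286. At P = 89.5, Q = 62300 − 286(89.5) = 36703.
Ed = (dQ/dP)·(P/Q) = −286 × (89.5/36703) = -0.6974…

-0.70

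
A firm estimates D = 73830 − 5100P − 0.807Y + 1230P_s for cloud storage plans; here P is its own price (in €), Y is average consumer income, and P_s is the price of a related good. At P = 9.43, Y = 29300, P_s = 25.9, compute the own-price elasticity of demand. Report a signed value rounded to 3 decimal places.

-1.417

At the given values, D = 73830 − 5100(9.43) − 0.807(29300) + 1230(25.9) = 33948.9.
∂D/∂P = −5100.
E = (-5100) × (9.43/33948.9) = -1.41662…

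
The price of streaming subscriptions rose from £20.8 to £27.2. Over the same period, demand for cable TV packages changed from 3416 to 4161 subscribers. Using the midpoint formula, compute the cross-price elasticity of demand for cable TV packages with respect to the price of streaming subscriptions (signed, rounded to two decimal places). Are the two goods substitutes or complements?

0.74; substitutes

%ΔQ_{cable TV packages} = (4161 − 3416)/avg = 745/3788.5 = 0.196647…
%ΔP_{streaming subscriptions} = (27.2 − 20.8)/avg = 6.4/24 = 0.266666…
E_cross = (745/3788.5) / (6.4/24) = 0.7374…
E_cross > 0 ⇒ the goods are substitutes.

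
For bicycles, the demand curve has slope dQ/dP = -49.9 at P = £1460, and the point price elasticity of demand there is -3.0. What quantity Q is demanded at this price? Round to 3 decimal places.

24284.667

Ed = (dQ/dP)·(P/Q) ⇒ Q = (dQ/dP)·P/Ed = (-49.9)·1460/(-3.0) = 24284.66666…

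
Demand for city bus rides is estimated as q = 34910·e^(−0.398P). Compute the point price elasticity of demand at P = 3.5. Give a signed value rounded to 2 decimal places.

dq/dP = −0.398·q = -3450.33. At P = 3.5, q = 8669.17.
Ed = (dq/dP)·(P/q) = (-3450.33) × (3.5/8669.17) = -1.393

-1.39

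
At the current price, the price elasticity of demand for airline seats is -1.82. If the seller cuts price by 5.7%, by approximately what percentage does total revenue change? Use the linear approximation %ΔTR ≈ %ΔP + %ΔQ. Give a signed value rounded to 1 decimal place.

+4.7%

%ΔQ ≈ Ed × %ΔP = (-1.82) × (-5.7%) = +10.3740%
%ΔTR ≈ %ΔP + %ΔQ = (-5.7%) + (+10.3740%) = +4.6740%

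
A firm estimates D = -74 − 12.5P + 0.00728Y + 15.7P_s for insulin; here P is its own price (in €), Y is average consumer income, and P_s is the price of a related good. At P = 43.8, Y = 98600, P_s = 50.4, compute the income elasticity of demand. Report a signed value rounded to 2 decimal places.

At the given values, D = -74 − 12.5(43.8) + 0.00728(98600) + 15.7(50.4) = 887.588.
∂D/∂Y = 0.00728.
E = (0.00728) × (98600/887.588) = 0.8087…

0.81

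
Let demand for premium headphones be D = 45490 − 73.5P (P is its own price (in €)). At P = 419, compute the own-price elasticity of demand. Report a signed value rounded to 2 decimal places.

At the given values, D = 45490 − 73.5(419) = 14693.5.
∂D/∂P = −73.5.
E = (-73.5) × (419/14693.5) = -2.0959…

-2.10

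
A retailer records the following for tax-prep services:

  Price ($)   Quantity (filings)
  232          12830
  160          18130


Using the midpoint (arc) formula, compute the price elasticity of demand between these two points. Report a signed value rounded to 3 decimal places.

%ΔQ = (18130 − 12830) / [(12830 + 18130)/2] = 5300/15480 = 0.342377…
%ΔP = (160 − 232) / [(232 + 160)/2] = -72/196 = -0.367346…
Arc Ed = %ΔQ / %ΔP = (5300/15480) / (-72/196) = -0.93202…

-0.932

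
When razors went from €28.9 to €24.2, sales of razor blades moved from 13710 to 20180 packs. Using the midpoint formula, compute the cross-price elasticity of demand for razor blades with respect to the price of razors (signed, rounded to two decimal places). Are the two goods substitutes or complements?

-2.16; complements

%ΔQ_{razor blades} = (20180 − 13710)/avg = 6470/16945 = 0.381823…
%ΔP_{razors} = (24.2 − 28.9)/avg = -4.7/26.55 = -0.177024…
E_cross = (6470/16945) / (-4.7/26.55) = -2.1568…
E_cross < 0 ⇒ the goods are complements.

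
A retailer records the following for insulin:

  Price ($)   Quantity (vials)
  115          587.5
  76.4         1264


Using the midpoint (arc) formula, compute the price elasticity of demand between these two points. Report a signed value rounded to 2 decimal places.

-1.81

%ΔQ = (1264 − 587.5) / [(587.5 + 1264)/2] = 676.5/925.75 = 0.730758…
%ΔP = (76.4 − 115) / [(115 + 76.4)/2] = -38.6/95.7 = -0.403343…
Arc Ed = %ΔQ / %ΔP = (676.5/925.75) / (-38.6/95.7) = -1.8117…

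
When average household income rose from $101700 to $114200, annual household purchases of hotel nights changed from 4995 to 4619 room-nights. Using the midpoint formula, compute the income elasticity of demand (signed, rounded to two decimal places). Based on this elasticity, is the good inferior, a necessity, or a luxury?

%ΔQ = (4619 − 4995)/[( 4995 + 4619)/2] = -376/4807 = -0.078219…
%ΔIncome = (114200 − 101700)/[( 101700 + 114200)/2] = 12500/107950 = 0.115794…
E_income = (-376/4807) / (12500/107950) = -0.6755…
E_income < 0 ⇒ inferior good.

-0.68; inferior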